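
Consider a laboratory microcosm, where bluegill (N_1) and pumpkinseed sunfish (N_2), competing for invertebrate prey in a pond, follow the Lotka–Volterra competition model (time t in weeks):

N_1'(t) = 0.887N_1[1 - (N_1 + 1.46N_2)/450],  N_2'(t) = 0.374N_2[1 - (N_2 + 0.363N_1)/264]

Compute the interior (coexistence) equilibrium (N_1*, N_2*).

Setting both brackets to zero gives the nullclines N_1 + 1.46N_2 = 450 and 0.363N_1 + N_2 = 264.
Substituting N_2 = 264 - 0.363N_1 into the first: N_1(1 - 1.46·0.363) = 450 - 1.46·264.
So N_1* = 64.6/0.47 = 137, and then N_2* = 264 - 0.363·137 = 214.

N_1* ≈ 137, N_2* ≈ 214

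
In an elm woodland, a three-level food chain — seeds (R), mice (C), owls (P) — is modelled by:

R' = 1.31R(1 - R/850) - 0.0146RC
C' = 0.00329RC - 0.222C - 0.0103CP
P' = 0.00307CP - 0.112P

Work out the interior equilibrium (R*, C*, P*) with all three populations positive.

R* ≈ 504, C* ≈ 36.5, P* ≈ 140

From dP/dt = 0: 0.00307C* = 0.112, so C* = 36.5.
From dR/dt = 0: 1.31(1 - R*/850) = 0.0146·36.5, giving R* = 850·(1 - 0.407) = 504.
From dC/dt = 0: 0.00329·504 - 0.222 = 0.0103P*, so P* = 1.44/0.0103 = 140.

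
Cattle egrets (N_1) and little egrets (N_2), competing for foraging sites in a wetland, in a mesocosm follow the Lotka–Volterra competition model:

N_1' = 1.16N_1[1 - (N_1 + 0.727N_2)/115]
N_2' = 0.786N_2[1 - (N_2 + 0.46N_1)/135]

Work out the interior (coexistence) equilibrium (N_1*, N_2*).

N_1* ≈ 25.3, N_2* ≈ 123

Setting both brackets to zero gives the nullclines N_1 + 0.727N_2 = 115 and 0.46N_1 + N_2 = 135.
Substituting N_2 = 135 - 0.46N_1 into the first: N_1(1 - 0.727·0.46) = 115 - 0.727·135.
So N_1* = 16.9/0.666 = 25.3, and then N_2* = 135 - 0.46·25.3 = 123.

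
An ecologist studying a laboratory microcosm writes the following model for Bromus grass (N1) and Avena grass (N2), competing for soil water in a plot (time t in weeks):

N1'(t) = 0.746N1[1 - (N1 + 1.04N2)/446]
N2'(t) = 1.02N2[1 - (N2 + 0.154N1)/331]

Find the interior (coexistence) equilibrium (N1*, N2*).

Setting both brackets to zero gives the nullclines N1 + 1.04N2 = 446 and 0.154N1 + N2 = 331.
Substituting N2 = 331 - 0.154N1 into the first: N1(1 - 1.04·0.154) = 446 - 1.04·331.
So N1* = 102/0.84 = 121, and then N2* = 331 - 0.154·121 = 312.

N1* ≈ 121, N2* ≈ 312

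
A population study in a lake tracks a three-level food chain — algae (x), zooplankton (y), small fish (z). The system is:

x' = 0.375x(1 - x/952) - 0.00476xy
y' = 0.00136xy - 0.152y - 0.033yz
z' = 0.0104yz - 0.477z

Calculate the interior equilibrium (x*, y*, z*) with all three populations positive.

From dz/dt = 0: 0.0104y* = 0.477, so y* = 45.9.
From dx/dt = 0: 0.375(1 - x*/952) = 0.00476·45.9, giving x* = 952·(1 - 0.582) = 398.
From dy/dt = 0: 0.00136·398 - 0.152 = 0.033z*, so z* = 0.389/0.033 = 11.8.

x* ≈ 398, y* ≈ 45.9, z* ≈ 11.8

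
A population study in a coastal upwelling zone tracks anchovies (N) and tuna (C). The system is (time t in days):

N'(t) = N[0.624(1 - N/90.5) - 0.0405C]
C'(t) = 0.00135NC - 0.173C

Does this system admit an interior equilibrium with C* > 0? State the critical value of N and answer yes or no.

Threshold N = 128; K < 128, so no, the predator goes extinct.

The predator equation gives dC/dt > 0 only when N > 0.173/0.00135 = 128.
Without the predator, N → K = 90.5. Since 90.5 < 128, the predator cannot invade.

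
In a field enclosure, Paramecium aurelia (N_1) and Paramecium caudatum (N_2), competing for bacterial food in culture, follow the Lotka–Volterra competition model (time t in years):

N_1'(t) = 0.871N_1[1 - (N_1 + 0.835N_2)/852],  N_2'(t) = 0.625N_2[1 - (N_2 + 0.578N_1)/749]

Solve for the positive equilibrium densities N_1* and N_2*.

Setting both brackets to zero gives the nullclines N_1 + 0.835N_2 = 852 and 0.578N_1 + N_2 = 749.
Substituting N_2 = 749 - 0.578N_1 into the first: N_1(1 - 0.835·0.578) = 852 - 0.835·749.
So N_1* = 227/0.517 = 438, and then N_2* = 749 - 0.578·438 = 496.

N_1* ≈ 438, N_2* ≈ 496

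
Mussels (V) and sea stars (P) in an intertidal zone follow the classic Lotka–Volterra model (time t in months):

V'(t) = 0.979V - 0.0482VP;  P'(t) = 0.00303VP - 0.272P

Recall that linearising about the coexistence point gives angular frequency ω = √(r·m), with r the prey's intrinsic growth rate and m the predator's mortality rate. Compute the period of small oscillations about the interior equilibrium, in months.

T ≈ 12.2 months

Here r = 0.979 and m = 0.272, so r·m = 0.266.
ω = √0.266 = 0.516 per month, hence T = 2π/ω ≈ 12.2 months.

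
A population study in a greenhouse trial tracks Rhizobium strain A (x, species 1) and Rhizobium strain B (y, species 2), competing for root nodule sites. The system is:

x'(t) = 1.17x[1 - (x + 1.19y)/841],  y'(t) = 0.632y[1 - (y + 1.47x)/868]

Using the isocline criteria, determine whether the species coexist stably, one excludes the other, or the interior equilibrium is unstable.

Compare the nullcline intercepts: K1/α12 = 841/1.19 = 707 < K2 = 868; K2/α21 = 868/1.47 = 590 < K1 = 841.
Since both are reversed, neither can invade when rare; the interior point is a saddle.

unstable coexistence (outcome depends on initial conditions)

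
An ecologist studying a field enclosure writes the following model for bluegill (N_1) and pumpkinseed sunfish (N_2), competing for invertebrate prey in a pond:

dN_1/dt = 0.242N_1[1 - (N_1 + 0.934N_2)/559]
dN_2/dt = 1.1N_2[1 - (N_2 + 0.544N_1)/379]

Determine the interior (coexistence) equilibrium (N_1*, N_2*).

N_1* ≈ 417, N_2* ≈ 152

Setting both brackets to zero gives the nullclines N_1 + 0.934N_2 = 559 and 0.544N_1 + N_2 = 379.
Substituting N_2 = 379 - 0.544N_1 into the first: N_1(1 - 0.934·0.544) = 559 - 0.934·379.
So N_1* = 205/0.492 = 417, and then N_2* = 379 - 0.544·417 = 152.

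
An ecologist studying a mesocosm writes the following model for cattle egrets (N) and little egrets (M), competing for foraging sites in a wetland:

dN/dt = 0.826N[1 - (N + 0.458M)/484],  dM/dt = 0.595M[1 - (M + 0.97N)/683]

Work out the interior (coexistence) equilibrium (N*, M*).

Setting both brackets to zero gives the nullclines N + 0.458M = 484 and 0.97N + M = 683.
Substituting M = 683 - 0.97N into the first: N(1 - 0.458·0.97) = 484 - 0.458·683.
So N* = 171/0.556 = 308, and then M* = 683 - 0.97·308 = 384.

N* ≈ 308, M* ≈ 384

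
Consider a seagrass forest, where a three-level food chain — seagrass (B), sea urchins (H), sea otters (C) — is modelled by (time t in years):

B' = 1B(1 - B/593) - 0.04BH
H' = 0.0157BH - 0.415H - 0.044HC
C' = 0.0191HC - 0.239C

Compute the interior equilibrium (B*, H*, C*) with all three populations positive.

B* ≈ 296, H* ≈ 12.5, C* ≈ 96.3

From dC/dt = 0: 0.0191H* = 0.239, so H* = 12.5.
From dB/dt = 0: 1(1 - B*/593) = 0.04·12.5, giving B* = 593·(1 - 0.501) = 296.
From dH/dt = 0: 0.0157·296 - 0.415 = 0.044C*, so C* = 4.24/0.044 = 96.3.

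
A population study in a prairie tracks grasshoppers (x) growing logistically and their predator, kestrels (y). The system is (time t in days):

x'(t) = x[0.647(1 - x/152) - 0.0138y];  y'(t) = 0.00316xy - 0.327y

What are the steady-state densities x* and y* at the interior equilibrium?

From dy/dt = 0 with y > 0: 0.00316x* = 0.327, so x* = 103.
Substitute into dx/dt = 0: 0.647(1 - 103/152) = 0.0138y*.
The bracket is 0.319, giving y* = 0.207/0.0138 = 15.

x* ≈ 103, y* ≈ 15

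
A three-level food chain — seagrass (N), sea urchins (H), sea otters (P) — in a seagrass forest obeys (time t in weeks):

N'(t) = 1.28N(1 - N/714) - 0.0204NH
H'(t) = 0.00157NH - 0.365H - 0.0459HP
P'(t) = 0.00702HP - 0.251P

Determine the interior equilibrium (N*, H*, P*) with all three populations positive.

From dP/dt = 0: 0.00702H* = 0.251, so H* = 35.8.
From dN/dt = 0: 1.28(1 - N*/714) = 0.0204·35.8, giving N* = 714·(1 - 0.57) = 307.
From dH/dt = 0: 0.00157·307 - 0.365 = 0.0459P*, so P* = 0.117/0.0459 = 2.55.

N* ≈ 307, H* ≈ 35.8, P* ≈ 2.55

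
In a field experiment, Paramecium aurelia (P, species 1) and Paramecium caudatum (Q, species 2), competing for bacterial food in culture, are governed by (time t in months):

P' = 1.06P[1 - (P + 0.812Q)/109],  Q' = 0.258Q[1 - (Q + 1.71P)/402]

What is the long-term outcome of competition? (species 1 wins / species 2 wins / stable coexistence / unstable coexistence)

species 2 excludes species 1

Compare the nullcline intercepts: K1/α12 = 109/0.812 = 134 < K2 = 402; K2/α21 = 402/1.71 = 235 > K1 = 109.
Since the inequalities point opposite ways, species 2 can invade but species 1 cannot.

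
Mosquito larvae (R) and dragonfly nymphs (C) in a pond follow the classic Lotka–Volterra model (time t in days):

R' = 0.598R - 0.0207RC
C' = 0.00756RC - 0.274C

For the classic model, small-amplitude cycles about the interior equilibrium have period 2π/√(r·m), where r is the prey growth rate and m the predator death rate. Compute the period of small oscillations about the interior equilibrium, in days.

Here r = 0.598 and m = 0.274, so r·m = 0.164.
ω = √0.164 = 0.405 per day, hence T = 2π/ω ≈ 15.5 days.

T ≈ 15.5 days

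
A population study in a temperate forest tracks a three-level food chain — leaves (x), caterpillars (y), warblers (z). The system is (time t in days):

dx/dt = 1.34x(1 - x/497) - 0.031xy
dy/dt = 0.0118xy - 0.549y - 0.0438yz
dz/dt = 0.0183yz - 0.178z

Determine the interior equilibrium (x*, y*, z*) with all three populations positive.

From dz/dt = 0: 0.0183y* = 0.178, so y* = 9.73.
From dx/dt = 0: 1.34(1 - x*/497) = 0.031·9.73, giving x* = 497·(1 - 0.225) = 385.
From dy/dt = 0: 0.0118·385 - 0.549 = 0.0438z*, so z* = 4/0.0438 = 91.2.

x* ≈ 385, y* ≈ 9.73, z* ≈ 91.2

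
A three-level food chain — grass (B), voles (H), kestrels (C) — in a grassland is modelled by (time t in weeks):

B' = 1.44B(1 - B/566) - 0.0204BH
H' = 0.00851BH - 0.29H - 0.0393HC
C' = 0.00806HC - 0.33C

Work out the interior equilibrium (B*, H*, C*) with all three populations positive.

From dC/dt = 0: 0.00806H* = 0.33, so H* = 40.9.
From dB/dt = 0: 1.44(1 - B*/566) = 0.0204·40.9, giving B* = 566·(1 - 0.58) = 238.
From dH/dt = 0: 0.00851·238 - 0.29 = 0.0393C*, so C* = 1.73/0.0393 = 44.1.

B* ≈ 238, H* ≈ 40.9, C* ≈ 44.1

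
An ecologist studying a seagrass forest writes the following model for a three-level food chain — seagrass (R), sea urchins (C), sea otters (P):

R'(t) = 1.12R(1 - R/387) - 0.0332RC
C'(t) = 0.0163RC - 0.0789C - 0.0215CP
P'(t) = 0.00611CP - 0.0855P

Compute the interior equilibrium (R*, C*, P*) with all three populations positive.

From dP/dt = 0: 0.00611C* = 0.0855, so C* = 14.
From dR/dt = 0: 1.12(1 - R*/387) = 0.0332·14, giving R* = 387·(1 - 0.415) = 226.
From dC/dt = 0: 0.0163·226 - 0.0789 = 0.0215P*, so P* = 3.61/0.0215 = 168.

R* ≈ 226, C* ≈ 14, P* ≈ 168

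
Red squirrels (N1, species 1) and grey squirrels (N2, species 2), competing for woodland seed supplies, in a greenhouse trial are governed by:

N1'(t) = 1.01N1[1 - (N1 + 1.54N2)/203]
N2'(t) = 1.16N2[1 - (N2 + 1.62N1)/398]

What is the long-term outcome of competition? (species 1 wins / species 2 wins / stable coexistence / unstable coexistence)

Compare the nullcline intercepts: K1/α12 = 203/1.54 = 132 < K2 = 398; K2/α21 = 398/1.62 = 246 > K1 = 203.
Since the inequalities point opposite ways, species 2 can invade but species 1 cannot.

species 2 excludes species 1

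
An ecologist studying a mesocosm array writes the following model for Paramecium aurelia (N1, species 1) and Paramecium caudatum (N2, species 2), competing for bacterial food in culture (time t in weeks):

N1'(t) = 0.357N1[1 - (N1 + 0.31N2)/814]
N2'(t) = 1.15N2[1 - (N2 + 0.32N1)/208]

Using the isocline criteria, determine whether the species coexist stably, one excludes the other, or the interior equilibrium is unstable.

Compare the nullcline intercepts: K1/α12 = 814/0.31 = 2630 > K2 = 208; K2/α21 = 208/0.32 = 650 < K1 = 814.
Since the inequalities point opposite ways, species 1 can invade but species 2 cannot.

species 1 excludes species 2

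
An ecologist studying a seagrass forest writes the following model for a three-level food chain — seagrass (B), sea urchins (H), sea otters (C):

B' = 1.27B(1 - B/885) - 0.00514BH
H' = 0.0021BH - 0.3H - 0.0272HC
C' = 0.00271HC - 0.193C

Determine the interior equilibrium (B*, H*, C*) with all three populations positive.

B* ≈ 630, H* ≈ 71.2, C* ≈ 37.6

From dC/dt = 0: 0.00271H* = 0.193, so H* = 71.2.
From dB/dt = 0: 1.27(1 - B*/885) = 0.00514·71.2, giving B* = 885·(1 - 0.288) = 630.
From dH/dt = 0: 0.0021·630 - 0.3 = 0.0272C*, so C* = 1.02/0.0272 = 37.6.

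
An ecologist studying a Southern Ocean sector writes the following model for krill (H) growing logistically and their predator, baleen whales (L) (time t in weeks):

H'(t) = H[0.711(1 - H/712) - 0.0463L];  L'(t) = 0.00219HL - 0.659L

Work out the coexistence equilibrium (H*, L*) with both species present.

H* ≈ 301, L* ≈ 8.87

From dL/dt = 0 with L > 0: 0.00219H* = 0.659, so H* = 301.
Substitute into dH/dt = 0: 0.711(1 - 301/712) = 0.0463L*.
The bracket is 0.577, giving L* = 0.411/0.0463 = 8.87.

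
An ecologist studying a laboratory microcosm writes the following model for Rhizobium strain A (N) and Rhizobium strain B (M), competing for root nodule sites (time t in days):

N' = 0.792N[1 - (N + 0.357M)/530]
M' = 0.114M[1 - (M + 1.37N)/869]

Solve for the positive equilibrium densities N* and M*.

N* ≈ 430, M* ≈ 280

Setting both brackets to zero gives the nullclines N + 0.357M = 530 and 1.37N + M = 869.
Substituting M = 869 - 1.37N into the first: N(1 - 0.357·1.37) = 530 - 0.357·869.
So N* = 220/0.511 = 430, and then M* = 869 - 1.37·430 = 280.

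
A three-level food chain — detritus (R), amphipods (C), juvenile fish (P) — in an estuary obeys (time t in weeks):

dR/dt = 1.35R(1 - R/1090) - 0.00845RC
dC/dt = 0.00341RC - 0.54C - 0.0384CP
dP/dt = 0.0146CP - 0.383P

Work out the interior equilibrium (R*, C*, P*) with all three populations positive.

R* ≈ 911, C* ≈ 26.2, P* ≈ 66.8

From dP/dt = 0: 0.0146C* = 0.383, so C* = 26.2.
From dR/dt = 0: 1.35(1 - R*/1090) = 0.00845·26.2, giving R* = 1090·(1 - 0.164) = 911.
From dC/dt = 0: 0.00341·911 - 0.54 = 0.0384P*, so P* = 2.57/0.0384 = 66.8.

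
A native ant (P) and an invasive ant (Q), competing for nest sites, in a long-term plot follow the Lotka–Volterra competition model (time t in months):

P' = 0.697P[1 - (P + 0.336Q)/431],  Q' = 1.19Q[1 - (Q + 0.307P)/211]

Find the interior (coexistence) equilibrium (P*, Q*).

Setting both brackets to zero gives the nullclines P + 0.336Q = 431 and 0.307P + Q = 211.
Substituting Q = 211 - 0.307P into the first: P(1 - 0.336·0.307) = 431 - 0.336·211.
So P* = 360/0.897 = 402, and then Q* = 211 - 0.307·402 = 87.7.

P* ≈ 402, Q* ≈ 87.7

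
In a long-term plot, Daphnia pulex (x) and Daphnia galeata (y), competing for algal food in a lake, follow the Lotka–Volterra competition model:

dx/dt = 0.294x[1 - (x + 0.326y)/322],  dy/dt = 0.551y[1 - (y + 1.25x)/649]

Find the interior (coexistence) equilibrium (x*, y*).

x* ≈ 186, y* ≈ 416

Setting both brackets to zero gives the nullclines x + 0.326y = 322 and 1.25x + y = 649.
Substituting y = 649 - 1.25x into the first: x(1 - 0.326·1.25) = 322 - 0.326·649.
So x* = 110/0.593 = 186, and then y* = 649 - 1.25·186 = 416.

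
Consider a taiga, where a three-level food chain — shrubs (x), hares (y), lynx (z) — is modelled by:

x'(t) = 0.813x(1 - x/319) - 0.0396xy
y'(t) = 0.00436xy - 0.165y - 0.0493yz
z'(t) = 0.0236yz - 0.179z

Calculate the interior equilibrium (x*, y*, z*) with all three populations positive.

x* ≈ 201, y* ≈ 7.58, z* ≈ 14.4

From dz/dt = 0: 0.0236y* = 0.179, so y* = 7.58.
From dx/dt = 0: 0.813(1 - x*/319) = 0.0396·7.58, giving x* = 319·(1 - 0.369) = 201.
From dy/dt = 0: 0.00436·201 - 0.165 = 0.0493z*, so z* = 0.712/0.0493 = 14.4.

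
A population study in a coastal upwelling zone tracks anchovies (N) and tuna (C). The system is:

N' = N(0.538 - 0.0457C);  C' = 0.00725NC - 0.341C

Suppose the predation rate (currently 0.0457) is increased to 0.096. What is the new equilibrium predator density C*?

C* ≈ 5.6

At the interior fixed point, setting dN/dt = 0 with N > 0 fixes C* = (prey growth rate)/(NC coefficient) — independent of the other coefficients.
With the change, C* = 0.538/0.096 = 5.6; it falls from 11.8.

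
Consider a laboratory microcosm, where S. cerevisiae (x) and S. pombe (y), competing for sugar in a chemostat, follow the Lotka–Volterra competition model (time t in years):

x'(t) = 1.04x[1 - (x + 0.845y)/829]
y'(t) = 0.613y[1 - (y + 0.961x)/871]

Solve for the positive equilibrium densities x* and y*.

Setting both brackets to zero gives the nullclines x + 0.845y = 829 and 0.961x + y = 871.
Substituting y = 871 - 0.961x into the first: x(1 - 0.845·0.961) = 829 - 0.845·871.
So x* = 93/0.188 = 495, and then y* = 871 - 0.961·495 = 395.

x* ≈ 495, y* ≈ 395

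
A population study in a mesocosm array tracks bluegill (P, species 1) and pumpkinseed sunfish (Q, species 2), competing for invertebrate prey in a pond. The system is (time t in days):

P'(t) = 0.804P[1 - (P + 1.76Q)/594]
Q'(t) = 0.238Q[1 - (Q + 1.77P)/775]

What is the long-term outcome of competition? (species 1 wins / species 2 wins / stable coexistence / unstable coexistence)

unstable coexistence (outcome depends on initial conditions)

Compare the nullcline intercepts: K1/α12 = 594/1.76 = 338 < K2 = 775; K2/α21 = 775/1.77 = 438 < K1 = 594.
Since both are reversed, neither can invade when rare; the interior point is a saddle.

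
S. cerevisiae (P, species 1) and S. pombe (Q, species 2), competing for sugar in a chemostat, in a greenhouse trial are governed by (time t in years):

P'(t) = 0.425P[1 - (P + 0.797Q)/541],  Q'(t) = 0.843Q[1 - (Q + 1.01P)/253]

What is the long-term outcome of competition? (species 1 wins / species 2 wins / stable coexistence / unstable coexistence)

Compare the nullcline intercepts: K1/α12 = 541/0.797 = 679 > K2 = 253; K2/α21 = 253/1.01 = 250 < K1 = 541.
Since the inequalities point opposite ways, species 1 can invade but species 2 cannot.

species 1 excludes species 2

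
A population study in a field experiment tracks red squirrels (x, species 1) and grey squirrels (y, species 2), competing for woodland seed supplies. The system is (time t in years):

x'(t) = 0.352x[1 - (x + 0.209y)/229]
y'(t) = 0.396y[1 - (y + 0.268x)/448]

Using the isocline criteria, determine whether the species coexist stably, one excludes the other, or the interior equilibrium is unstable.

stable coexistence

Compare the nullcline intercepts: K1/α12 = 229/0.209 = 1100 > K2 = 448; K2/α21 = 448/0.268 = 1670 > K1 = 229.
Since both inequalities hold, each species can invade when rare, so the interior equilibrium is stable.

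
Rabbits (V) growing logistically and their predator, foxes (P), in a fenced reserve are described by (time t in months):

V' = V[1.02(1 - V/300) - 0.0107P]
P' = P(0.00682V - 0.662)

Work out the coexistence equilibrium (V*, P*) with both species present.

V* ≈ 97.1, P* ≈ 64.5

From dP/dt = 0 with P > 0: 0.00682V* = 0.662, so V* = 97.1.
Substitute into dV/dt = 0: 1.02(1 - 97.1/300) = 0.0107P*.
The bracket is 0.676, giving P* = 0.69/0.0107 = 64.5.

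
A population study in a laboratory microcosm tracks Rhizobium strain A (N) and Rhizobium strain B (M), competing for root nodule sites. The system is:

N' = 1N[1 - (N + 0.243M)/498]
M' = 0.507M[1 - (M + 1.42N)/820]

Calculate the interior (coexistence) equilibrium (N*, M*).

N* ≈ 456, M* ≈ 172

Setting both brackets to zero gives the nullclines N + 0.243M = 498 and 1.42N + M = 820.
Substituting M = 820 - 1.42N into the first: N(1 - 0.243·1.42) = 498 - 0.243·820.
So N* = 299/0.655 = 456, and then M* = 820 - 1.42·456 = 172.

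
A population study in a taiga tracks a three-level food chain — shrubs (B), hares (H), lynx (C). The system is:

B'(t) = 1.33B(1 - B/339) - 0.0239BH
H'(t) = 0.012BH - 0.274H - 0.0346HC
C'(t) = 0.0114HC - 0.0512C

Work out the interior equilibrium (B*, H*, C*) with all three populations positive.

B* ≈ 312, H* ≈ 4.49, C* ≈ 100

From dC/dt = 0: 0.0114H* = 0.0512, so H* = 4.49.
From dB/dt = 0: 1.33(1 - B*/339) = 0.0239·4.49, giving B* = 339·(1 - 0.0807) = 312.
From dH/dt = 0: 0.012·312 - 0.274 = 0.0346C*, so C* = 3.47/0.0346 = 100.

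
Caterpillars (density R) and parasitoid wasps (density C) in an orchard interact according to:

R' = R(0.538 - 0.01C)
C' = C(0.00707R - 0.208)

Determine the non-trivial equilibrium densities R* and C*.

R* ≈ 29.4, C* ≈ 53.8

Set dC/dt = 0 with C > 0: 0.00707R - 0.208 = 0, so R* = 0.208/0.00707 = 29.4.
Set dR/dt = 0 with R > 0: 0.538 - 0.01C = 0, so C* = 0.538/0.01 = 53.8.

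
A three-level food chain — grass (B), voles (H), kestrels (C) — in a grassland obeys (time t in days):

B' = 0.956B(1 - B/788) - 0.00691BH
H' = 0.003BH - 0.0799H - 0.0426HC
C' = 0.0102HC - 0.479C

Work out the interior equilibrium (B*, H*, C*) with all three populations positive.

From dC/dt = 0: 0.0102H* = 0.479, so H* = 47.
From dB/dt = 0: 0.956(1 - B*/788) = 0.00691·47, giving B* = 788·(1 - 0.339) = 521.
From dH/dt = 0: 0.003·521 - 0.0799 = 0.0426C*, so C* = 1.48/0.0426 = 34.8.

B* ≈ 521, H* ≈ 47, C* ≈ 34.8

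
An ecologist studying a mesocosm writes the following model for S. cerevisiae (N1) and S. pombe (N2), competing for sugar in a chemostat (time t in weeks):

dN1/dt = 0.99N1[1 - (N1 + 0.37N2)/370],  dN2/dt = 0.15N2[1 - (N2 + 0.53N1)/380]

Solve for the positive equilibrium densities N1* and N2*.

Setting both brackets to zero gives the nullclines N1 + 0.37N2 = 370 and 0.53N1 + N2 = 380.
Substituting N2 = 380 - 0.53N1 into the first: N1(1 - 0.37·0.53) = 370 - 0.37·380.
So N1* = 229/0.804 = 285, and then N2* = 380 - 0.53·285 = 229.

N1* ≈ 285, N2* ≈ 229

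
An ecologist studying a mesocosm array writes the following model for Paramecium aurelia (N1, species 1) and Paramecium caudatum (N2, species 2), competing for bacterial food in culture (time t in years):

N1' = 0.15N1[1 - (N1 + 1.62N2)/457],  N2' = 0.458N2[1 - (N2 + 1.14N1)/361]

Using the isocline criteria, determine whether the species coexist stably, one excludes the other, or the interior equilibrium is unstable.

unstable coexistence (outcome depends on initial conditions)

Compare the nullcline intercepts: K1/α12 = 457/1.62 = 282 < K2 = 361; K2/α21 = 361/1.14 = 317 < K1 = 457.
Since both are reversed, neither can invade when rare; the interior point is a saddle.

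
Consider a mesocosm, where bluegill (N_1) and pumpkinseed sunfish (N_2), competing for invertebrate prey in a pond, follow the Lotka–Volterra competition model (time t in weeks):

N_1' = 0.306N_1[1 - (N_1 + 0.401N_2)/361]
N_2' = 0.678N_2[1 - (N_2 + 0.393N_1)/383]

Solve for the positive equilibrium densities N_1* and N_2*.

N_1* ≈ 246, N_2* ≈ 286

Setting both brackets to zero gives the nullclines N_1 + 0.401N_2 = 361 and 0.393N_1 + N_2 = 383.
Substituting N_2 = 383 - 0.393N_1 into the first: N_1(1 - 0.401·0.393) = 361 - 0.401·383.
So N_1* = 207/0.842 = 246, and then N_2* = 383 - 0.393·246 = 286.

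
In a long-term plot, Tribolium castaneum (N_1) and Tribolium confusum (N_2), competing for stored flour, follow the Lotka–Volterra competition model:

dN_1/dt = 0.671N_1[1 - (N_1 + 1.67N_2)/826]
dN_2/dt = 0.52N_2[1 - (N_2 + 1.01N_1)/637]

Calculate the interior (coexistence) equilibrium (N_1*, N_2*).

Setting both brackets to zero gives the nullclines N_1 + 1.67N_2 = 826 and 1.01N_1 + N_2 = 637.
Substituting N_2 = 637 - 1.01N_1 into the first: N_1(1 - 1.67·1.01) = 826 - 1.67·637.
So N_1* = -238/-0.687 = 346, and then N_2* = 637 - 1.01·346 = 287.

N_1* ≈ 346, N_2* ≈ 287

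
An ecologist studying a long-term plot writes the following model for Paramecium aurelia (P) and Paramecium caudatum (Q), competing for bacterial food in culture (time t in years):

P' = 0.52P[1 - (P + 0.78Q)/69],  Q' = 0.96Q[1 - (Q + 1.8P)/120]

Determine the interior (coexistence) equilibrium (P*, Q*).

Setting both brackets to zero gives the nullclines P + 0.78Q = 69 and 1.8P + Q = 120.
Substituting Q = 120 - 1.8P into the first: P(1 - 0.78·1.8) = 69 - 0.78·120.
So P* = -24.6/-0.404 = 60.9, and then Q* = 120 - 1.8·60.9 = 10.4.

P* ≈ 60.9, Q* ≈ 10.4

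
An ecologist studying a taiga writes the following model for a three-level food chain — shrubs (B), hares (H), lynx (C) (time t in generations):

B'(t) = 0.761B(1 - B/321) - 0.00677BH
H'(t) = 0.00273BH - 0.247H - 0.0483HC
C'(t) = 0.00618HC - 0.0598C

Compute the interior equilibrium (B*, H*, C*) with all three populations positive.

From dC/dt = 0: 0.00618H* = 0.0598, so H* = 9.68.
From dB/dt = 0: 0.761(1 - B*/321) = 0.00677·9.68, giving B* = 321·(1 - 0.0861) = 293.
From dH/dt = 0: 0.00273·293 - 0.247 = 0.0483C*, so C* = 0.554/0.0483 = 11.5.

B* ≈ 293, H* ≈ 9.68, C* ≈ 11.5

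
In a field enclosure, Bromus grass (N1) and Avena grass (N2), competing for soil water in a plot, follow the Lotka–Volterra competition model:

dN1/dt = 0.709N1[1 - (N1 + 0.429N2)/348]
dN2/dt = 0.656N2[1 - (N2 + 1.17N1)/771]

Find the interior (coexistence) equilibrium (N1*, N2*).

N1* ≈ 34.6, N2* ≈ 730

Setting both brackets to zero gives the nullclines N1 + 0.429N2 = 348 and 1.17N1 + N2 = 771.
Substituting N2 = 771 - 1.17N1 into the first: N1(1 - 0.429·1.17) = 348 - 0.429·771.
So N1* = 17.2/0.498 = 34.6, and then N2* = 771 - 1.17·34.6 = 730.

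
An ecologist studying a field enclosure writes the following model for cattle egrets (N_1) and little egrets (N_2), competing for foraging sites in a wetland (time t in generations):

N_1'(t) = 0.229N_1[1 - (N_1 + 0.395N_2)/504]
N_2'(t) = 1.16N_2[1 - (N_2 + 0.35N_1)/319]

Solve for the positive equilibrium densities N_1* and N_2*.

N_1* ≈ 439, N_2* ≈ 165

Setting both brackets to zero gives the nullclines N_1 + 0.395N_2 = 504 and 0.35N_1 + N_2 = 319.
Substituting N_2 = 319 - 0.35N_1 into the first: N_1(1 - 0.395·0.35) = 504 - 0.395·319.
So N_1* = 378/0.862 = 439, and then N_2* = 319 - 0.35·439 = 165.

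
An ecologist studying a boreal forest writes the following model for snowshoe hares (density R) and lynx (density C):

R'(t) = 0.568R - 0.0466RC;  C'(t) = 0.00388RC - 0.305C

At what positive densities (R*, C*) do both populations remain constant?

Set dC/dt = 0 with C > 0: 0.00388R - 0.305 = 0, so R* = 0.305/0.00388 = 78.6.
Set dR/dt = 0 with R > 0: 0.568 - 0.0466C = 0, so C* = 0.568/0.0466 = 12.2.

R* ≈ 78.6, C* ≈ 12.2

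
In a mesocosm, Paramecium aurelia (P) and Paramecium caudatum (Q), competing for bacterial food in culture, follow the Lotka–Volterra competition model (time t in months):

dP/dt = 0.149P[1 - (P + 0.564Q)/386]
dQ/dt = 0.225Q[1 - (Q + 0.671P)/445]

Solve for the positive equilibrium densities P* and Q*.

Setting both brackets to zero gives the nullclines P + 0.564Q = 386 and 0.671P + Q = 445.
Substituting Q = 445 - 0.671P into the first: P(1 - 0.564·0.671) = 386 - 0.564·445.
So P* = 135/0.622 = 217, and then Q* = 445 - 0.671·217 = 299.

P* ≈ 217, Q* ≈ 299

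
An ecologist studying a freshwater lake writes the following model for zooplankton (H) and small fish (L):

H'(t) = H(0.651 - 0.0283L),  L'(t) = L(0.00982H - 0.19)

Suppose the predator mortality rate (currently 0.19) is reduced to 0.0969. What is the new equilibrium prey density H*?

H* ≈ 9.87

At the interior fixed point, setting dL/dt = 0 with L > 0 fixes H* = (predator death rate)/(HL coefficient) — independent of the other coefficients.
With the change, H* = 0.0969/0.00982 = 9.87; it falls from 19.3.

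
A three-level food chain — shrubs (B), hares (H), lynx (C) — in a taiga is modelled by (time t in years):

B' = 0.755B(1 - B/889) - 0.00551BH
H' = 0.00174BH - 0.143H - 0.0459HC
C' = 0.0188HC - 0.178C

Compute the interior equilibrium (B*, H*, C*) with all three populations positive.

B* ≈ 828, H* ≈ 9.47, C* ≈ 28.3

From dC/dt = 0: 0.0188H* = 0.178, so H* = 9.47.
From dB/dt = 0: 0.755(1 - B*/889) = 0.00551·9.47, giving B* = 889·(1 - 0.0691) = 828.
From dH/dt = 0: 0.00174·828 - 0.143 = 0.0459C*, so C* = 1.3/0.0459 = 28.3.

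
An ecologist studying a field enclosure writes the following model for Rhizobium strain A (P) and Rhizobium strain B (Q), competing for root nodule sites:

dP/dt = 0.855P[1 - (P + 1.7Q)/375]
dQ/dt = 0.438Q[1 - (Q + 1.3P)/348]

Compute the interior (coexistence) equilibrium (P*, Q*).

Setting both brackets to zero gives the nullclines P + 1.7Q = 375 and 1.3P + Q = 348.
Substituting Q = 348 - 1.3P into the first: P(1 - 1.7·1.3) = 375 - 1.7·348.
So P* = -217/-1.21 = 179, and then Q* = 348 - 1.3·179 = 115.

P* ≈ 179, Q* ≈ 115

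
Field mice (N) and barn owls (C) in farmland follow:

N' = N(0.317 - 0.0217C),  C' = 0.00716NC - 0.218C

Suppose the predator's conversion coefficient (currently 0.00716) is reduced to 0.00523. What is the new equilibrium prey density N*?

At the interior fixed point, setting dC/dt = 0 with C > 0 fixes N* = (predator death rate)/(NC coefficient) — independent of the other coefficients.
With the change, N* = 0.218/0.00523 = 41.7; it rises from 30.4.

N* ≈ 41.7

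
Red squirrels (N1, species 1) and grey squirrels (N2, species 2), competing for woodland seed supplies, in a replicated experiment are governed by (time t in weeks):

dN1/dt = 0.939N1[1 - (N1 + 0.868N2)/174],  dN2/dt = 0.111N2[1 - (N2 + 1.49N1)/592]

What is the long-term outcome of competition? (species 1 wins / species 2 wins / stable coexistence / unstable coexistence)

species 2 excludes species 1

Compare the nullcline intercepts: K1/α12 = 174/0.868 = 200 < K2 = 592; K2/α21 = 592/1.49 = 397 > K1 = 174.
Since the inequalities point opposite ways, species 2 can invade but species 1 cannot.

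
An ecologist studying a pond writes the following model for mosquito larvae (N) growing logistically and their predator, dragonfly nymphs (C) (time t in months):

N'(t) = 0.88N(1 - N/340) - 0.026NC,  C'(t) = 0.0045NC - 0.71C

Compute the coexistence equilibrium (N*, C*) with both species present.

N* ≈ 158, C* ≈ 18.1

From dC/dt = 0 with C > 0: 0.0045N* = 0.71, so N* = 158.
Substitute into dN/dt = 0: 0.88(1 - 158/340) = 0.026C*.
The bracket is 0.536, giving C* = 0.472/0.026 = 18.1.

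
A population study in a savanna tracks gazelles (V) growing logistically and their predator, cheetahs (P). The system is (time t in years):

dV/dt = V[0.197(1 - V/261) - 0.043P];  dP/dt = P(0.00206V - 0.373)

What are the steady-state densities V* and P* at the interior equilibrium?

From dP/dt = 0 with P > 0: 0.00206V* = 0.373, so V* = 181.
Substitute into dV/dt = 0: 0.197(1 - 181/261) = 0.043P*.
The bracket is 0.306, giving P* = 0.0603/0.043 = 1.4.

V* ≈ 181, P* ≈ 1.4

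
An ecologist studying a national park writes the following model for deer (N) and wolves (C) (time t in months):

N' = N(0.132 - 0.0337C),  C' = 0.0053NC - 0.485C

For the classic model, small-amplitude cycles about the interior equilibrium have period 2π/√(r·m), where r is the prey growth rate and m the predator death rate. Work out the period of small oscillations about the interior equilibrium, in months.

T ≈ 24.8 months

Here r = 0.132 and m = 0.485, so r·m = 0.064.
ω = √0.064 = 0.253 per month, hence T = 2π/ω ≈ 24.8 months.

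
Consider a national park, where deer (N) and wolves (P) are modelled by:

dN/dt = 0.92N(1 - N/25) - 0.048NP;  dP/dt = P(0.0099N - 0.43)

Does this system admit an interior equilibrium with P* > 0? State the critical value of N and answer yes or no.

Threshold N = 43.4; K < 43.4, so no, the predator goes extinct.

The predator equation gives dP/dt > 0 only when N > 0.43/0.0099 = 43.4.
Without the predator, N → K = 25. Since 25 < 43.4, the predator cannot invade.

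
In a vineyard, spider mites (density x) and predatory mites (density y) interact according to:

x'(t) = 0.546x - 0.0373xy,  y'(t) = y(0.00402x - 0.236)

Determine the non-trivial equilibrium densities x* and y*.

x* ≈ 58.7, y* ≈ 14.6

Set dy/dt = 0 with y > 0: 0.00402x - 0.236 = 0, so x* = 0.236/0.00402 = 58.7.
Set dx/dt = 0 with x > 0: 0.546 - 0.0373y = 0, so y* = 0.546/0.0373 = 14.6.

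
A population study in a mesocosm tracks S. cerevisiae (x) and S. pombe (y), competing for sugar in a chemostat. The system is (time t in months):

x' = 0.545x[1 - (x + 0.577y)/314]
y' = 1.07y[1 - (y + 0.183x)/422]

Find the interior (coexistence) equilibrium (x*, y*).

Setting both brackets to zero gives the nullclines x + 0.577y = 314 and 0.183x + y = 422.
Substituting y = 422 - 0.183x into the first: x(1 - 0.577·0.183) = 314 - 0.577·422.
So x* = 70.5/0.894 = 78.8, and then y* = 422 - 0.183·78.8 = 408.

x* ≈ 78.8, y* ≈ 408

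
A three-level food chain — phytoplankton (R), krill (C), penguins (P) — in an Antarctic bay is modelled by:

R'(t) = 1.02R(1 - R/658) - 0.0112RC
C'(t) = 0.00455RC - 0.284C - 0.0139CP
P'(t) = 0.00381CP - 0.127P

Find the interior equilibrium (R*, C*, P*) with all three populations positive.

From dP/dt = 0: 0.00381C* = 0.127, so C* = 33.3.
From dR/dt = 0: 1.02(1 - R*/658) = 0.0112·33.3, giving R* = 658·(1 - 0.366) = 417.
From dC/dt = 0: 0.00455·417 - 0.284 = 0.0139P*, so P* = 1.61/0.0139 = 116.

R* ≈ 417, C* ≈ 33.3, P* ≈ 116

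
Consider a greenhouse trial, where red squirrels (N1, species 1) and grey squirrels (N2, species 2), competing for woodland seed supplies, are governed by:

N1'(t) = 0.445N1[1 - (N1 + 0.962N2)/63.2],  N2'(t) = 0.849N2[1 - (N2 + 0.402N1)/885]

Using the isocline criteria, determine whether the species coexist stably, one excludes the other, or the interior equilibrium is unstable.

Compare the nullcline intercepts: K1/α12 = 63.2/0.962 = 65.7 < K2 = 885; K2/α21 = 885/0.402 = 2200 > K1 = 63.2.
Since the inequalities point opposite ways, species 2 can invade but species 1 cannot.

species 2 excludes species 1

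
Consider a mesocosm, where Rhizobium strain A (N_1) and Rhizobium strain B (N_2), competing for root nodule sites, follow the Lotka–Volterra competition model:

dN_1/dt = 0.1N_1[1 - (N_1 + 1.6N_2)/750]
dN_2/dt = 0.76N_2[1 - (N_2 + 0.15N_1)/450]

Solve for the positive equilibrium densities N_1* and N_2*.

N_1* ≈ 39.5, N_2* ≈ 444

Setting both brackets to zero gives the nullclines N_1 + 1.6N_2 = 750 and 0.15N_1 + N_2 = 450.
Substituting N_2 = 450 - 0.15N_1 into the first: N_1(1 - 1.6·0.15) = 750 - 1.6·450.
So N_1* = 30/0.76 = 39.5, and then N_2* = 450 - 0.15·39.5 = 444.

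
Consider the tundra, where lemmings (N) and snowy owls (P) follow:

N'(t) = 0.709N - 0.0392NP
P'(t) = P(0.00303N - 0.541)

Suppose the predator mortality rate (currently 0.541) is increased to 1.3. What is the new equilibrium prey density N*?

N* ≈ 429

At the interior fixed point, setting dP/dt = 0 with P > 0 fixes N* = (predator death rate)/(NP coefficient) — independent of the other coefficients.
With the change, N* = 1.3/0.00303 = 429; it rises from 179.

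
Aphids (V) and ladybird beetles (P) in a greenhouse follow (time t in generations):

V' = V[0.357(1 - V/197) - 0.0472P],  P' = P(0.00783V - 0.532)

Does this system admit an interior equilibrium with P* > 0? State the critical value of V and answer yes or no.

Threshold V = 67.9; K > 67.9, so yes, the predator persists.

The predator equation gives dP/dt > 0 only when V > 0.532/0.00783 = 67.9.
Without the predator, V → K = 197. Since 197 > 67.9, the predator can invade and persist.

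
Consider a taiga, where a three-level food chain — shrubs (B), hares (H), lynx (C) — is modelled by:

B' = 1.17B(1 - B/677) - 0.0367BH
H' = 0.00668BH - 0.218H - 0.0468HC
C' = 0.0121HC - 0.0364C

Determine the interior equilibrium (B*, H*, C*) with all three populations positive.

From dC/dt = 0: 0.0121H* = 0.0364, so H* = 3.01.
From dB/dt = 0: 1.17(1 - B*/677) = 0.0367·3.01, giving B* = 677·(1 - 0.0944) = 613.
From dH/dt = 0: 0.00668·613 - 0.218 = 0.0468C*, so C* = 3.88/0.0468 = 82.9.

B* ≈ 613, H* ≈ 3.01, C* ≈ 82.9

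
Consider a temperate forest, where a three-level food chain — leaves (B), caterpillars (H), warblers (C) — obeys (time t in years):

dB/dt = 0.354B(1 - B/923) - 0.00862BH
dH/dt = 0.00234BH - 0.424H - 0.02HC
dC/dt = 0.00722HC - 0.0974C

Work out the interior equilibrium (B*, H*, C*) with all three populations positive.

B* ≈ 620, H* ≈ 13.5, C* ≈ 51.3

From dC/dt = 0: 0.00722H* = 0.0974, so H* = 13.5.
From dB/dt = 0: 0.354(1 - B*/923) = 0.00862·13.5, giving B* = 923·(1 - 0.328) = 620.
From dH/dt = 0: 0.00234·620 - 0.424 = 0.02C*, so C* = 1.03/0.02 = 51.3.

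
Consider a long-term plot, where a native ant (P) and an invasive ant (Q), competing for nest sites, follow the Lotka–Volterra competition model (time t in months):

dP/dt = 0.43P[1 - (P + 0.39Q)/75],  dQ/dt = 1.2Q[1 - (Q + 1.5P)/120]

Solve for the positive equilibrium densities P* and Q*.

Setting both brackets to zero gives the nullclines P + 0.39Q = 75 and 1.5P + Q = 120.
Substituting Q = 120 - 1.5P into the first: P(1 - 0.39·1.5) = 75 - 0.39·120.
So P* = 28.2/0.415 = 68, and then Q* = 120 - 1.5·68 = 18.1.

P* ≈ 68, Q* ≈ 18.1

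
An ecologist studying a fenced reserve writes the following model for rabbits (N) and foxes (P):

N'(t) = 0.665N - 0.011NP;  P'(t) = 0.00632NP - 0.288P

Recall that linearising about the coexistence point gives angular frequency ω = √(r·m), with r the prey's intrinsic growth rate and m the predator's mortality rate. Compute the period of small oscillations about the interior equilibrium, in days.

Here r = 0.665 and m = 0.288, so r·m = 0.192.
ω = √0.192 = 0.438 per day, hence T = 2π/ω ≈ 14.4 days.

T ≈ 14.4 days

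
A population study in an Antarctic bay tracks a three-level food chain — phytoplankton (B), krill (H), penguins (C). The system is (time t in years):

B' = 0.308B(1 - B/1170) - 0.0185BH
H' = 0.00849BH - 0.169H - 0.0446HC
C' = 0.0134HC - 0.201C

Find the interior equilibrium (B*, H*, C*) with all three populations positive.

B* ≈ 116, H* ≈ 15, C* ≈ 18.3

From dC/dt = 0: 0.0134H* = 0.201, so H* = 15.
From dB/dt = 0: 0.308(1 - B*/1170) = 0.0185·15, giving B* = 1170·(1 - 0.901) = 116.
From dH/dt = 0: 0.00849·116 - 0.169 = 0.0446C*, so C* = 0.815/0.0446 = 18.3.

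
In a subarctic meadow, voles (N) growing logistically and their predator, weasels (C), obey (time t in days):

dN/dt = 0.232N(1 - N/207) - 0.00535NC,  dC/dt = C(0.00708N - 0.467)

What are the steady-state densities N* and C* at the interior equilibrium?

From dC/dt = 0 with C > 0: 0.00708N* = 0.467, so N* = 66.
Substitute into dN/dt = 0: 0.232(1 - 66/207) = 0.00535C*.
The bracket is 0.681, giving C* = 0.158/0.00535 = 29.5.

N* ≈ 66, C* ≈ 29.5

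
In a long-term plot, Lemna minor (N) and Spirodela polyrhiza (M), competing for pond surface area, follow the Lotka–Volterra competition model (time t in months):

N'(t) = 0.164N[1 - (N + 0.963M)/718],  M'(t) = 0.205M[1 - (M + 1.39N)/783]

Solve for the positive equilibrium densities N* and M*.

Setting both brackets to zero gives the nullclines N + 0.963M = 718 and 1.39N + M = 783.
Substituting M = 783 - 1.39N into the first: N(1 - 0.963·1.39) = 718 - 0.963·783.
So N* = -36/-0.339 = 106, and then M* = 783 - 1.39·106 = 635.

N* ≈ 106, M* ≈ 635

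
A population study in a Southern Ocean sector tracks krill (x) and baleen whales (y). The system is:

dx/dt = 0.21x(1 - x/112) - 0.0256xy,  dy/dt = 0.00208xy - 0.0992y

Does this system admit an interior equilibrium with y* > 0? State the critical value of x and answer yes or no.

The predator equation gives dy/dt > 0 only when x > 0.0992/0.00208 = 47.7.
Without the predator, x → K = 112. Since 112 > 47.7, the predator can invade and persist.

Threshold x = 47.7; K > 47.7, so yes, the predator persists.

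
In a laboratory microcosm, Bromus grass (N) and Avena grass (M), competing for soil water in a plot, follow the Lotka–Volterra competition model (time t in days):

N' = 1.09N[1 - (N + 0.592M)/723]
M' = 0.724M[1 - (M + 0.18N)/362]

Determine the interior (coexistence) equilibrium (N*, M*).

N* ≈ 569, M* ≈ 260

Setting both brackets to zero gives the nullclines N + 0.592M = 723 and 0.18N + M = 362.
Substituting M = 362 - 0.18N into the first: N(1 - 0.592·0.18) = 723 - 0.592·362.
So N* = 509/0.893 = 569, and then M* = 362 - 0.18·569 = 260.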